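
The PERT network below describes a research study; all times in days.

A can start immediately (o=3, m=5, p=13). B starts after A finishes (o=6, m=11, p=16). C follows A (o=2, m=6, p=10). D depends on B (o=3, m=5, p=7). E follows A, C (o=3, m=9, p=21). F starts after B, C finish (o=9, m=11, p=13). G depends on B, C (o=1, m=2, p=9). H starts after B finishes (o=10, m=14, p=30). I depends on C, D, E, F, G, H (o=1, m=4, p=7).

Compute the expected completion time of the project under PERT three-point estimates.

37 days

te_A = (3 + 4·5 + 13)/6 = 36/6 = 6
te_B = (6 + 4·11 + 16)/6 = 66/6 = 11
te_C = (2 + 4·6 + 10)/6 = 36/6 = 6
te_D = (3 + 4·5 + 7)/6 = 30/6 = 5
te_E = (3 + 4·9 + 21)/6 = 60/6 = 10
te_F = (9 + 4·11 + 13)/6 = 66/6 = 11
te_G = (1 + 4·2 + 9)/6 = 18/6 = 3
te_H = (10 + 4·14 + 30)/6 = 96/6 = 16
te_I = (1 + 4·4 + 7)/6 = 24/6 = 4

Forward pass:
ES_A = 0; EF_A = 6
ES_B = 6; EF_B = 6+11 = 17
ES_C = 6; EF_C = 6+6 = 12
ES_D = 17; EF_D = 17+5 = 22
ES_E = max(EF_A=6, EF_C=12) = 12; EF_E = 12+10 = 22
ES_F = max(EF_B=17, EF_C=12) = 17; EF_F = 17+11 = 28
ES_G = max(EF_B=17, EF_C=12) = 17; EF_G = 17+3 = 20
ES_H = 17; EF_H = 17+16 = 33
ES_I = max(EF_C=12, EF_D=22, EF_E=22, EF_F=28, EF_G=20, EF_H=33) = 33; EF_I = 33+4 = 37
Expected project duration μ = 37 days. Critical path: A → B → H → I.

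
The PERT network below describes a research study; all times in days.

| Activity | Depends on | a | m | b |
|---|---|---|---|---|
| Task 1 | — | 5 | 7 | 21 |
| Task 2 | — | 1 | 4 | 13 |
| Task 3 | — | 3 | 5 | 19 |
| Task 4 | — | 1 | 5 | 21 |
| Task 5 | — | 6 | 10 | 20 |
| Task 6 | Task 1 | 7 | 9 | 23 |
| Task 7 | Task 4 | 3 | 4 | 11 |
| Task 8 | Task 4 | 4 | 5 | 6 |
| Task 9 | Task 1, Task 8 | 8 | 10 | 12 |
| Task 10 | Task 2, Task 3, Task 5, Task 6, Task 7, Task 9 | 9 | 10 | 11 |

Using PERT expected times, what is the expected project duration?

te_Task 1 = (5 + 4·7 + 21)/6 = 54/6 = 9
te_Task 2 = (1 + 4·4 + 13)/6 = 30/6 = 5
te_Task 3 = (3 + 4·5 + 19)/6 = 42/6 = 7
te_Task 4 = (1 + 4·5 + 21)/6 = 42/6 = 7
te_Task 5 = (6 + 4·10 + 20)/6 = 66/6 = 11
te_Task 6 = (7 + 4·9 + 23)/6 = 66/6 = 11
te_Task 7 = (3 + 4·4 + 11)/6 = 30/6 = 5
te_Task 8 = (4 + 4·5 + 6)/6 = 30/6 = 5
te_Task 9 = (8 + 4·10 + 12)/6 = 60/6 = 10
te_Task 10 = (9 + 4·10 + 11)/6 = 60/6 = 10

Forward pass:
ES_Task 1 = 0; EF_Task 1 = 9
ES_Task 2 = 0; EF_Task 2 = 5
ES_Task 3 = 0; EF_Task 3 = 7
ES_Task 4 = 0; EF_Task 4 = 7
ES_Task 5 = 0; EF_Task 5 = 11
ES_Task 6 = 9; EF_Task 6 = 9+11 = 20
ES_Task 7 = 7; EF_Task 7 = 7+5 = 12
ES_Task 8 = 7; EF_Task 8 = 7+5 = 12
ES_Task 9 = max(EF_Task 1=9, EF_Task 8=12) = 12; EF_Task 9 = 12+10 = 22
ES_Task 10 = max(EF_Task 2=5, EF_Task 3=7, EF_Task 5=11, EF_Task 6=20, EF_Task 7=12, EF_Task 9=22) = 22; EF_Task 10 = 22+10 = 32
Expected project duration μ = 32 days. Critical path: Task 4 → Task 8 → Task 9 → Task 10.

32 days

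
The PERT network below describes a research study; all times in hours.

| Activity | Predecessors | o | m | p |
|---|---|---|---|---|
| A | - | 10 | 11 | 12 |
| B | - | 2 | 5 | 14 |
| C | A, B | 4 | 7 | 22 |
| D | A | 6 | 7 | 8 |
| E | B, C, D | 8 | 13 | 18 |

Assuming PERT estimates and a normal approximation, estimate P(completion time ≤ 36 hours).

te_A = (10 + 4·11 + 12)/6 = 66/6 = 11; σ²_A = ((12−10)/6)² = 0.111
te_B = (2 + 4·5 + 14)/6 = 36/6 = 6; σ²_B = ((14−2)/6)² = 4.000
te_C = (4 + 4·7 + 22)/6 = 54/6 = 9; σ²_C = ((22−4)/6)² = 9.000
te_D = (6 + 4·7 + 8)/6 = 42/6 = 7; σ²_D = ((8−6)/6)² = 0.111
te_E = (8 + 4·13 + 18)/6 = 78/6 = 13; σ²_E = ((18−8)/6)² = 2.778

Forward pass:
ES_A = 0; EF_A = 11
ES_B = 0; EF_B = 6
ES_C = max(EF_A=11, EF_B=6) = 11; EF_C = 11+9 = 20
ES_D = 11; EF_D = 11+7 = 18
ES_E = max(EF_B=6, EF_C=20, EF_D=18) = 20; EF_E = 20+13 = 33
Expected project duration μ = 33 hours. Critical path: A → C → E.

Variance along critical path = 0.111 + 9.000 + 2.778 = 11.889; σ = √11.889 = 3.448 hours.
Z = (36 − 33) / 3.448 = 0.870
P(T ≤ 36) = Φ(0.870) ≈ 0.808

0.808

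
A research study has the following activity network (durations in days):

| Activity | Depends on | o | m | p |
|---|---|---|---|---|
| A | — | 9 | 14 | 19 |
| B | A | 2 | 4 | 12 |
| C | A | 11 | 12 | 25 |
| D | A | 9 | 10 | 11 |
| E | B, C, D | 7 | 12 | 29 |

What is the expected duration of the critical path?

te_A = (9 + 4·14 + 19)/6 = 84/6 = 14
te_B = (2 + 4·4 + 12)/6 = 30/6 = 5
te_C = (11 + 4·12 + 25)/6 = 84/6 = 14
te_D = (9 + 4·10 + 11)/6 = 60/6 = 10
te_E = (7 + 4·12 + 29)/6 = 84/6 = 14

Forward pass:
ES_A = 0; EF_A = 14
ES_B = 14; EF_B = 14+5 = 19
ES_C = 14; EF_C = 14+14 = 28
ES_D = 14; EF_D = 14+10 = 24
ES_E = max(EF_B=19, EF_C=28, EF_D=24) = 28; EF_E = 28+14 = 42
Expected project duration μ = 42 days. Critical path: A → C → E.

42 days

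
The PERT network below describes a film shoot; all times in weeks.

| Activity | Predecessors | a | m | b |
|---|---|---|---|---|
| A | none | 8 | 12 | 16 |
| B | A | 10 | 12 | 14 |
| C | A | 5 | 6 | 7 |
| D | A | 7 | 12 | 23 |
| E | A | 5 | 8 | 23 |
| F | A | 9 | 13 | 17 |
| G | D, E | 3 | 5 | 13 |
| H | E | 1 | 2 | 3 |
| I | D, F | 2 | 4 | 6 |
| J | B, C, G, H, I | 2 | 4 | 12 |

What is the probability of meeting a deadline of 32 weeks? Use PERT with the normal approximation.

0.146

te_A = (8 + 4·12 + 16)/6 = 72/6 = 12; σ²_A = ((16−8)/6)² = 1.778
te_B = (10 + 4·12 + 14)/6 = 72/6 = 12; σ²_B = ((14−10)/6)² = 0.444
te_C = (5 + 4·6 + 7)/6 = 36/6 = 6; σ²_C = ((7−5)/6)² = 0.111
te_D = (7 + 4·12 + 23)/6 = 78/6 = 13; σ²_D = ((23−7)/6)² = 7.111
te_E = (5 + 4·8 + 23)/6 = 60/6 = 10; σ²_E = ((23−5)/6)² = 9.000
te_F = (9 + 4·13 + 17)/6 = 78/6 = 13; σ²_F = ((17−9)/6)² = 1.778
te_G = (3 + 4·5 + 13)/6 = 36/6 = 6; σ²_G = ((13−3)/6)² = 2.778
te_H = (1 + 4·2 + 3)/6 = 12/6 = 2; σ²_H = ((3−1)/6)² = 0.111
te_I = (2 + 4·4 + 6)/6 = 24/6 = 4; σ²_I = ((6−2)/6)² = 0.444
te_J = (2 + 4·4 + 12)/6 = 30/6 = 5; σ²_J = ((12−2)/6)² = 2.778

Forward pass:
ES_A = 0; EF_A = 12
ES_B = 12; EF_B = 12+12 = 24
ES_C = 12; EF_C = 12+6 = 18
ES_D = 12; EF_D = 12+13 = 25
ES_E = 12; EF_E = 12+10 = 22
ES_F = 12; EF_F = 12+13 = 25
ES_G = max(EF_D=25, EF_E=22) = 25; EF_G = 25+6 = 31
ES_H = 22; EF_H = 22+2 = 24
ES_I = max(EF_D=25, EF_F=25) = 25; EF_I = 25+4 = 29
ES_J = max(EF_B=24, EF_C=18, EF_G=31, EF_H=24, EF_I=29) = 31; EF_J = 31+5 = 36
Expected project duration μ = 36 weeks. Critical path: A → D → G → J.

Variance along critical path = 1.778 + 7.111 + 2.778 + 2.778 = 14.444; σ = √14.444 = 3.801 weeks.
Z = (32 − 36) / 3.801 = -1.052
P(T ≤ 32) = Φ(-1.052) ≈ 0.146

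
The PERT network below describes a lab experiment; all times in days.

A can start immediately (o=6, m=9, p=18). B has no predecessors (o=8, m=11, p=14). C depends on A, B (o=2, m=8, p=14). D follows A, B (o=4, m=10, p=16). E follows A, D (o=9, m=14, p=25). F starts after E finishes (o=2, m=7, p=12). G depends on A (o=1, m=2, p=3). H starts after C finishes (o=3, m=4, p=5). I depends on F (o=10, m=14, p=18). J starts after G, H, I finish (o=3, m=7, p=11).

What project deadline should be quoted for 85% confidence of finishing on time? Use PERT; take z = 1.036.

68.4 days

te_A = (6 + 4·9 + 18)/6 = 60/6 = 10; σ²_A = ((18−6)/6)² = 4.000
te_B = (8 + 4·11 + 14)/6 = 66/6 = 11; σ²_B = ((14−8)/6)² = 1.000
te_C = (2 + 4·8 + 14)/6 = 48/6 = 8; σ²_C = ((14−2)/6)² = 4.000
te_D = (4 + 4·10 + 16)/6 = 60/6 = 10; σ²_D = ((16−4)/6)² = 4.000
te_E = (9 + 4·14 + 25)/6 = 90/6 = 15; σ²_E = ((25−9)/6)² = 7.111
te_F = (2 + 4·7 + 12)/6 = 42/6 = 7; σ²_F = ((12−2)/6)² = 2.778
te_G = (1 + 4·2 + 3)/6 = 12/6 = 2; σ²_G = ((3−1)/6)² = 0.111
te_H = (3 + 4·4 + 5)/6 = 24/6 = 4; σ²_H = ((5−3)/6)² = 0.111
te_I = (10 + 4·14 + 18)/6 = 84/6 = 14; σ²_I = ((18−10)/6)² = 1.778
te_J = (3 + 4·7 + 11)/6 = 42/6 = 7; σ²_J = ((11−3)/6)² = 1.778

Forward pass:
ES_A = 0; EF_A = 10
ES_B = 0; EF_B = 11
ES_C = max(EF_A=10, EF_B=11) = 11; EF_C = 11+8 = 19
ES_D = max(EF_A=10, EF_B=11) = 11; EF_D = 11+10 = 21
ES_E = max(EF_A=10, EF_D=21) = 21; EF_E = 21+15 = 36
ES_F = 36; EF_F = 36+7 = 43
ES_G = 10; EF_G = 10+2 = 12
ES_H = 19; EF_H = 19+4 = 23
ES_I = 43; EF_I = 43+14 = 57
ES_J = max(EF_G=12, EF_H=23, EF_I=57) = 57; EF_J = 57+7 = 64
Expected project duration μ = 64 days. Critical path: B → D → E → F → I → J.

Variance along critical path = 1.000 + 4.000 + 7.111 + 2.778 + 1.778 + 1.778 = 18.444; σ = 4.295 days.
D = μ + z·σ = 64 + 1.036·4.295 = 68.4 days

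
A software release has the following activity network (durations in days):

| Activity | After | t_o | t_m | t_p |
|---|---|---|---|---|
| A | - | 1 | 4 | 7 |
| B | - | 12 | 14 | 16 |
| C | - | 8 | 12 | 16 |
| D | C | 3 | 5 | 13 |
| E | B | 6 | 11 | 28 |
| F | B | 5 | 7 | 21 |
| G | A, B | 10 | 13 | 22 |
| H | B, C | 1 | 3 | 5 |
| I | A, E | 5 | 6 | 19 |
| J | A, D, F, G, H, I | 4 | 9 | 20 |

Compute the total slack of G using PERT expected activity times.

te_A = (1 + 4·4 + 7)/6 = 24/6 = 4
te_B = (12 + 4·14 + 16)/6 = 84/6 = 14
te_C = (8 + 4·12 + 16)/6 = 72/6 = 12
te_D = (3 + 4·5 + 13)/6 = 36/6 = 6
te_E = (6 + 4·11 + 28)/6 = 78/6 = 13
te_F = (5 + 4·7 + 21)/6 = 54/6 = 9
te_G = (10 + 4·13 + 22)/6 = 84/6 = 14
te_H = (1 + 4·3 + 5)/6 = 18/6 = 3
te_I = (5 + 4·6 + 19)/6 = 48/6 = 8
te_J = (4 + 4·9 + 20)/6 = 60/6 = 10

Forward pass:
ES_A = 0; EF_A = 4
ES_B = 0; EF_B = 14
ES_C = 0; EF_C = 12
ES_D = 12; EF_D = 12+6 = 18
ES_E = 14; EF_E = 14+13 = 27
ES_F = 14; EF_F = 14+9 = 23
ES_G = max(EF_A=4, EF_B=14) = 14; EF_G = 14+14 = 28
ES_H = max(EF_B=14, EF_C=12) = 14; EF_H = 14+3 = 17
ES_I = max(EF_A=4, EF_E=27) = 27; EF_I = 27+8 = 35
ES_J = max(EF_A=4, EF_D=18, EF_F=23, EF_G=28, EF_H=17, EF_I=35) = 35; EF_J = 35+10 = 45
Expected project duration μ = 45 days. Critical path: B → E → I → J.

Backward pass:
LF_J = 45; LS_J = 45−10 = 35
LF_I = LS_J = 35; LS_I = 35−8 = 27
LF_H = LS_J = 35; LS_H = 35−3 = 32
LF_G = LS_J = 35; LS_G = 35−14 = 21
LF_F = LS_J = 35; LS_F = 35−9 = 26
LF_E = LS_I = 27; LS_E = 27−13 = 14
LF_D = LS_J = 35; LS_D = 35−6 = 29
LF_C = min(LS_D=29, LS_H=32) = 29; LS_C = 29−12 = 17
LF_B = min(LS_E=14, LS_F=26, LS_G=21, LS_H=32) = 14; LS_B = 14−14 = 0
LF_A = min(LS_G=21, LS_I=27, LS_J=35) = 21; LS_A = 21−4 = 17
Slack_G = LS_G − ES_G = 21 − 14 = 7

7 days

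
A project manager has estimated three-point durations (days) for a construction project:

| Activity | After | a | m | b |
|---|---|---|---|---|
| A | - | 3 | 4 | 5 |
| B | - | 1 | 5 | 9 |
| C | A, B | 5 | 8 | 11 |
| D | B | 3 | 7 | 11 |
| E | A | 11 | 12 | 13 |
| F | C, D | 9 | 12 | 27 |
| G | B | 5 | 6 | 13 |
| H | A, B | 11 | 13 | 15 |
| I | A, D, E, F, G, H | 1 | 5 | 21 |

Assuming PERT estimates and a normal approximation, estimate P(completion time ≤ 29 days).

0.148

te_A = (3 + 4·4 + 5)/6 = 24/6 = 4; σ²_A = ((5−3)/6)² = 0.111
te_B = (1 + 4·5 + 9)/6 = 30/6 = 5; σ²_B = ((9−1)/6)² = 1.778
te_C = (5 + 4·8 + 11)/6 = 48/6 = 8; σ²_C = ((11−5)/6)² = 1.000
te_D = (3 + 4·7 + 11)/6 = 42/6 = 7; σ²_D = ((11−3)/6)² = 1.778
te_E = (11 + 4·12 + 13)/6 = 72/6 = 12; σ²_E = ((13−11)/6)² = 0.111
te_F = (9 + 4·12 + 27)/6 = 84/6 = 14; σ²_F = ((27−9)/6)² = 9.000
te_G = (5 + 4·6 + 13)/6 = 42/6 = 7; σ²_G = ((13−5)/6)² = 1.778
te_H = (11 + 4·13 + 15)/6 = 78/6 = 13; σ²_H = ((15−11)/6)² = 0.444
te_I = (1 + 4·5 + 21)/6 = 42/6 = 7; σ²_I = ((21−1)/6)² = 11.111

Forward pass:
ES_A = 0; EF_A = 4
ES_B = 0; EF_B = 5
ES_C = max(EF_A=4, EF_B=5) = 5; EF_C = 5+8 = 13
ES_D = 5; EF_D = 5+7 = 12
ES_E = 4; EF_E = 4+12 = 16
ES_F = max(EF_C=13, EF_D=12) = 13; EF_F = 13+14 = 27
ES_G = 5; EF_G = 5+7 = 12
ES_H = max(EF_A=4, EF_B=5) = 5; EF_H = 5+13 = 18
ES_I = max(EF_A=4, EF_D=12, EF_E=16, EF_F=27, EF_G=12, EF_H=18) = 27; EF_I = 27+7 = 34
Expected project duration μ = 34 days. Critical path: B → C → F → I.

Variance along critical path = 1.778 + 1.000 + 9.000 + 11.111 = 22.889; σ = √22.889 = 4.784 days.
Z = (29 − 34) / 4.784 = -1.045
P(T ≤ 29) = Φ(-1.045) ≈ 0.148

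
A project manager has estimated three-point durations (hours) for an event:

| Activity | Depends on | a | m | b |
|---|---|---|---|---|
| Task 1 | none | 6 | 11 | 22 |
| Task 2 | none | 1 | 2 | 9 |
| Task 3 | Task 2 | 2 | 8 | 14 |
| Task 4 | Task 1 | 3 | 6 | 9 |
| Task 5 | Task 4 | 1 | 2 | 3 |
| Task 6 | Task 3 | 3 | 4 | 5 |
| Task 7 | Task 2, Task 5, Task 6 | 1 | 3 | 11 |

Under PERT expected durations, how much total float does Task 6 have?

te_Task 1 = (6 + 4·11 + 22)/6 = 72/6 = 12
te_Task 2 = (1 + 4·2 + 9)/6 = 18/6 = 3
te_Task 3 = (2 + 4·8 + 14)/6 = 48/6 = 8
te_Task 4 = (3 + 4·6 + 9)/6 = 36/6 = 6
te_Task 5 = (1 + 4·2 + 3)/6 = 12/6 = 2
te_Task 6 = (3 + 4·4 + 5)/6 = 24/6 = 4
te_Task 7 = (1 + 4·3 + 11)/6 = 24/6 = 4

Forward pass:
ES_Task 1 = 0; EF_Task 1 = 12
ES_Task 2 = 0; EF_Task 2 = 3
ES_Task 3 = 3; EF_Task 3 = 3+8 = 11
ES_Task 4 = 12; EF_Task 4 = 12+6 = 18
ES_Task 5 = 18; EF_Task 5 = 18+2 = 20
ES_Task 6 = 11; EF_Task 6 = 11+4 = 15
ES_Task 7 = max(EF_Task 2=3, EF_Task 5=20, EF_Task 6=15) = 20; EF_Task 7 = 20+4 = 24
Expected project duration μ = 24 hours. Critical path: Task 1 → Task 4 → Task 5 → Task 7.

Backward pass:
LF_Task 7 = 24; LS_Task 7 = 24−4 = 20
LF_Task 6 = LS_Task 7 = 20; LS_Task 6 = 20−4 = 16
LF_Task 5 = LS_Task 7 = 20; LS_Task 5 = 20−2 = 18
LF_Task 4 = LS_Task 5 = 18; LS_Task 4 = 18−6 = 12
LF_Task 3 = LS_Task 6 = 16; LS_Task 3 = 16−8 = 8
LF_Task 2 = min(LS_Task 3=8, LS_Task 7=20) = 8; LS_Task 2 = 8−3 = 5
LF_Task 1 = LS_Task 4 = 12; LS_Task 1 = 12−12 = 0
Slack_Task 6 = LS_Task 6 − ES_Task 6 = 16 − 11 = 5

5 hours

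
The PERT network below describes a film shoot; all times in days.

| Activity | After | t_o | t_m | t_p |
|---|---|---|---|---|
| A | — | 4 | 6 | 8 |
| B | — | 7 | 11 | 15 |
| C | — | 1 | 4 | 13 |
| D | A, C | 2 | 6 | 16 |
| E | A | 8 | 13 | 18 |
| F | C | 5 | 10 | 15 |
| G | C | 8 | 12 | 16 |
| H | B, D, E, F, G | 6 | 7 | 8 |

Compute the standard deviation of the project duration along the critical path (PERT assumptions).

te_A = (4 + 4·6 + 8)/6 = 36/6 = 6; σ²_A = ((8−4)/6)² = 0.444
te_B = (7 + 4·11 + 15)/6 = 66/6 = 11; σ²_B = ((15−7)/6)² = 1.778
te_C = (1 + 4·4 + 13)/6 = 30/6 = 5; σ²_C = ((13−1)/6)² = 4.000
te_D = (2 + 4·6 + 16)/6 = 42/6 = 7; σ²_D = ((16−2)/6)² = 5.444
te_E = (8 + 4·13 + 18)/6 = 78/6 = 13; σ²_E = ((18−8)/6)² = 2.778
te_F = (5 + 4·10 + 15)/6 = 60/6 = 10; σ²_F = ((15−5)/6)² = 2.778
te_G = (8 + 4·12 + 16)/6 = 72/6 = 12; σ²_G = ((16−8)/6)² = 1.778
te_H = (6 + 4·7 + 8)/6 = 42/6 = 7; σ²_H = ((8−6)/6)² = 0.111

Forward pass:
ES_A = 0; EF_A = 6
ES_B = 0; EF_B = 11
ES_C = 0; EF_C = 5
ES_D = max(EF_A=6, EF_C=5) = 6; EF_D = 6+7 = 13
ES_E = 6; EF_E = 6+13 = 19
ES_F = 5; EF_F = 5+10 = 15
ES_G = 5; EF_G = 5+12 = 17
ES_H = max(EF_B=11, EF_D=13, EF_E=19, EF_F=15, EF_G=17) = 19; EF_H = 19+7 = 26
Expected project duration μ = 26 days. Critical path: A → E → H.

Variance along critical path = 0.444 + 2.778 + 0.111 = 3.333
σ = √3.333 = 1.826 days

1.83 days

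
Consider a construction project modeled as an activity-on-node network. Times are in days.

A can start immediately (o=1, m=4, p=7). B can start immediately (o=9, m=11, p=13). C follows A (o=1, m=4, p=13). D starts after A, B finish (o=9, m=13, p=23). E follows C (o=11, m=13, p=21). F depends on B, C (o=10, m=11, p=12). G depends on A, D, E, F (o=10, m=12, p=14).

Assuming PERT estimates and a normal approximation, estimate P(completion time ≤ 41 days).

te_A = (1 + 4·4 + 7)/6 = 24/6 = 4; σ²_A = ((7−1)/6)² = 1.000
te_B = (9 + 4·11 + 13)/6 = 66/6 = 11; σ²_B = ((13−9)/6)² = 0.444
te_C = (1 + 4·4 + 13)/6 = 30/6 = 5; σ²_C = ((13−1)/6)² = 4.000
te_D = (9 + 4·13 + 23)/6 = 84/6 = 14; σ²_D = ((23−9)/6)² = 5.444
te_E = (11 + 4·13 + 21)/6 = 84/6 = 14; σ²_E = ((21−11)/6)² = 2.778
te_F = (10 + 4·11 + 12)/6 = 66/6 = 11; σ²_F = ((12−10)/6)² = 0.111
te_G = (10 + 4·12 + 14)/6 = 72/6 = 12; σ²_G = ((14−10)/6)² = 0.444

Forward pass:
ES_A = 0; EF_A = 4
ES_B = 0; EF_B = 11
ES_C = 4; EF_C = 4+5 = 9
ES_D = max(EF_A=4, EF_B=11) = 11; EF_D = 11+14 = 25
ES_E = 9; EF_E = 9+14 = 23
ES_F = max(EF_B=11, EF_C=9) = 11; EF_F = 11+11 = 22
ES_G = max(EF_A=4, EF_D=25, EF_E=23, EF_F=22) = 25; EF_G = 25+12 = 37
Expected project duration μ = 37 days. Critical path: B → D → G.

Variance along critical path = 0.444 + 5.444 + 0.444 = 6.333; σ = √6.333 = 2.517 days.
Z = (41 − 37) / 2.517 = 1.589
P(T ≤ 41) = Φ(1.589) ≈ 0.944

0.944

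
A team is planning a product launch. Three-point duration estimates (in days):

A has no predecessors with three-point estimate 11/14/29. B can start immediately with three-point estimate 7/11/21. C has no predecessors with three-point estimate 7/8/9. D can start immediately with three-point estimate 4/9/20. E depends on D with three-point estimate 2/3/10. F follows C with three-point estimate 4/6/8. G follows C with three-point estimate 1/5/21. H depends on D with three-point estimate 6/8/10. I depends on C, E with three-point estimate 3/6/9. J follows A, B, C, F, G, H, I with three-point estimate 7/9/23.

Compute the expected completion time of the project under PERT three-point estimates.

te_A = (11 + 4·14 + 29)/6 = 96/6 = 16
te_B = (7 + 4·11 + 21)/6 = 72/6 = 12
te_C = (7 + 4·8 + 9)/6 = 48/6 = 8
te_D = (4 + 4·9 + 20)/6 = 60/6 = 10
te_E = (2 + 4·3 + 10)/6 = 24/6 = 4
te_F = (4 + 4·6 + 8)/6 = 36/6 = 6
te_G = (1 + 4·5 + 21)/6 = 42/6 = 7
te_H = (6 + 4·8 + 10)/6 = 48/6 = 8
te_I = (3 + 4·6 + 9)/6 = 36/6 = 6
te_J = (7 + 4·9 + 23)/6 = 66/6 = 11

Forward pass:
ES_A = 0; EF_A = 16
ES_B = 0; EF_B = 12
ES_C = 0; EF_C = 8
ES_D = 0; EF_D = 10
ES_E = 10; EF_E = 10+4 = 14
ES_F = 8; EF_F = 8+6 = 14
ES_G = 8; EF_G = 8+7 = 15
ES_H = 10; EF_H = 10+8 = 18
ES_I = max(EF_C=8, EF_E=14) = 14; EF_I = 14+6 = 20
ES_J = max(EF_A=16, EF_B=12, EF_C=8, EF_F=14, EF_G=15, EF_H=18, EF_I=20) = 20; EF_J = 20+11 = 31
Expected project duration μ = 31 days. Critical path: D → E → I → J.

31 days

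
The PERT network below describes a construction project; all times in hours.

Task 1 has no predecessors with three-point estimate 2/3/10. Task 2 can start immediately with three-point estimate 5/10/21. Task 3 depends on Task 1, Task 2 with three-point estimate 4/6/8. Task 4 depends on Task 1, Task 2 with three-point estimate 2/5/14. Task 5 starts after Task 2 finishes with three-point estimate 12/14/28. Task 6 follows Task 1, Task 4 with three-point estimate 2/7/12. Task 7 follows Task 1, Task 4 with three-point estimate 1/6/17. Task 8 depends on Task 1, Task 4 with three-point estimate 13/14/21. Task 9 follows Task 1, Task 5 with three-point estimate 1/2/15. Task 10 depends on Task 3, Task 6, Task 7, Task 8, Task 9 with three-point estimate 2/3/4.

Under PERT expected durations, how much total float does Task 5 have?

1 hours

te_Task 1 = (2 + 4·3 + 10)/6 = 24/6 = 4
te_Task 2 = (5 + 4·10 + 21)/6 = 66/6 = 11
te_Task 3 = (4 + 4·6 + 8)/6 = 36/6 = 6
te_Task 4 = (2 + 4·5 + 14)/6 = 36/6 = 6
te_Task 5 = (12 + 4·14 + 28)/6 = 96/6 = 16
te_Task 6 = (2 + 4·7 + 12)/6 = 42/6 = 7
te_Task 7 = (1 + 4·6 + 17)/6 = 42/6 = 7
te_Task 8 = (13 + 4·14 + 21)/6 = 90/6 = 15
te_Task 9 = (1 + 4·2 + 15)/6 = 24/6 = 4
te_Task 10 = (2 + 4·3 + 4)/6 = 18/6 = 3

Forward pass:
ES_Task 1 = 0; EF_Task 1 = 4
ES_Task 2 = 0; EF_Task 2 = 11
ES_Task 3 = max(EF_Task 1=4, EF_Task 2=11) = 11; EF_Task 3 = 11+6 = 17
ES_Task 4 = max(EF_Task 1=4, EF_Task 2=11) = 11; EF_Task 4 = 11+6 = 17
ES_Task 5 = 11; EF_Task 5 = 11+16 = 27
ES_Task 6 = max(EF_Task 1=4, EF_Task 4=17) = 17; EF_Task 6 = 17+7 = 24
ES_Task 7 = max(EF_Task 1=4, EF_Task 4=17) = 17; EF_Task 7 = 17+7 = 24
ES_Task 8 = max(EF_Task 1=4, EF_Task 4=17) = 17; EF_Task 8 = 17+15 = 32
ES_Task 9 = max(EF_Task 1=4, EF_Task 5=27) = 27; EF_Task 9 = 27+4 = 31
ES_Task 10 = max(EF_Task 3=17, EF_Task 6=24, EF_Task 7=24, EF_Task 8=32, EF_Task 9=31) = 32; EF_Task 10 = 32+3 = 35
Expected project duration μ = 35 hours. Critical path: Task 2 → Task 4 → Task 8 → Task 10.

Backward pass:
LF_Task 10 = 35; LS_Task 10 = 35−3 = 32
LF_Task 9 = LS_Task 10 = 32; LS_Task 9 = 32−4 = 28
LF_Task 8 = LS_Task 10 = 32; LS_Task 8 = 32−15 = 17
LF_Task 7 = LS_Task 10 = 32; LS_Task 7 = 32−7 = 25
LF_Task 6 = LS_Task 10 = 32; LS_Task 6 = 32−7 = 25
LF_Task 5 = LS_Task 9 = 28; LS_Task 5 = 28−16 = 12
LF_Task 4 = min(LS_Task 6=25, LS_Task 7=25, LS_Task 8=17) = 17; LS_Task 4 = 17−6 = 11
LF_Task 3 = LS_Task 10 = 32; LS_Task 3 = 32−6 = 26
LF_Task 2 = min(LS_Task 3=26, LS_Task 4=11, LS_Task 5=12) = 11; LS_Task 2 = 11−11 = 0
LF_Task 1 = min(LS_Task 3=26, LS_Task 4=11, LS_Task 6=25, LS_Task 7=25, LS_Task 8=17, LS_Task 9=28) = 11; LS_Task 1 = 11−4 = 7
Slack_Task 5 = LS_Task 5 − ES_Task 5 = 12 − 11 = 1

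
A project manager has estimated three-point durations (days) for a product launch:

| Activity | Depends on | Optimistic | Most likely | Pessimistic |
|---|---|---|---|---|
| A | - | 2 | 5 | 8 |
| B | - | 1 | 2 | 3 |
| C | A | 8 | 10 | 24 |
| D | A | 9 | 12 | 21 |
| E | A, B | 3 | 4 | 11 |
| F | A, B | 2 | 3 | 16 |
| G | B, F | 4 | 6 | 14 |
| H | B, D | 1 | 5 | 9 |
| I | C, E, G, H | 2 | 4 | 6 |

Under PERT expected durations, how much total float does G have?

te_A = (2 + 4·5 + 8)/6 = 30/6 = 5
te_B = (1 + 4·2 + 3)/6 = 12/6 = 2
te_C = (8 + 4·10 + 24)/6 = 72/6 = 12
te_D = (9 + 4·12 + 21)/6 = 78/6 = 13
te_E = (3 + 4·4 + 11)/6 = 30/6 = 5
te_F = (2 + 4·3 + 16)/6 = 30/6 = 5
te_G = (4 + 4·6 + 14)/6 = 42/6 = 7
te_H = (1 + 4·5 + 9)/6 = 30/6 = 5
te_I = (2 + 4·4 + 6)/6 = 24/6 = 4

Forward pass:
ES_A = 0; EF_A = 5
ES_B = 0; EF_B = 2
ES_C = 5; EF_C = 5+12 = 17
ES_D = 5; EF_D = 5+13 = 18
ES_E = max(EF_A=5, EF_B=2) = 5; EF_E = 5+5 = 10
ES_F = max(EF_A=5, EF_B=2) = 5; EF_F = 5+5 = 10
ES_G = max(EF_B=2, EF_F=10) = 10; EF_G = 10+7 = 17
ES_H = max(EF_B=2, EF_D=18) = 18; EF_H = 18+5 = 23
ES_I = max(EF_C=17, EF_E=10, EF_G=17, EF_H=23) = 23; EF_I = 23+4 = 27
Expected project duration μ = 27 days. Critical path: A → D → H → I.

Backward pass:
LF_I = 27; LS_I = 27−4 = 23
LF_H = LS_I = 23; LS_H = 23−5 = 18
LF_G = LS_I = 23; LS_G = 23−7 = 16
LF_F = LS_G = 16; LS_F = 16−5 = 11
LF_E = LS_I = 23; LS_E = 23−5 = 18
LF_D = LS_H = 18; LS_D = 18−13 = 5
LF_C = LS_I = 23; LS_C = 23−12 = 11
LF_B = min(LS_E=18, LS_F=11, LS_G=16, LS_H=18) = 11; LS_B = 11−2 = 9
LF_A = min(LS_C=11, LS_D=5, LS_E=18, LS_F=11) = 5; LS_A = 5−5 = 0
Slack_G = LS_G − ES_G = 16 − 10 = 6

6 days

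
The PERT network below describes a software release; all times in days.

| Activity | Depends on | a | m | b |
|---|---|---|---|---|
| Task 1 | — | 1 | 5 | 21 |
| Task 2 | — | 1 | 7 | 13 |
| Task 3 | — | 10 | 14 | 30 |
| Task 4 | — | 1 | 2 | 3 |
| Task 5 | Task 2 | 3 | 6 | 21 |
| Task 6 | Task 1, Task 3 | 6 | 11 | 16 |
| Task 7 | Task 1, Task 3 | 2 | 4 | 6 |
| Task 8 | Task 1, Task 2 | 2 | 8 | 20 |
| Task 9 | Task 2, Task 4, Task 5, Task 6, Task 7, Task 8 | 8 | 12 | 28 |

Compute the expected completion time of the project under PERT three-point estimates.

te_Task 1 = (1 + 4·5 + 21)/6 = 42/6 = 7
te_Task 2 = (1 + 4·7 + 13)/6 = 42/6 = 7
te_Task 3 = (10 + 4·14 + 30)/6 = 96/6 = 16
te_Task 4 = (1 + 4·2 + 3)/6 = 12/6 = 2
te_Task 5 = (3 + 4·6 + 21)/6 = 48/6 = 8
te_Task 6 = (6 + 4·11 + 16)/6 = 66/6 = 11
te_Task 7 = (2 + 4·4 + 6)/6 = 24/6 = 4
te_Task 8 = (2 + 4·8 + 20)/6 = 54/6 = 9
te_Task 9 = (8 + 4·12 + 28)/6 = 84/6 = 14

Forward pass:
ES_Task 1 = 0; EF_Task 1 = 7
ES_Task 2 = 0; EF_Task 2 = 7
ES_Task 3 = 0; EF_Task 3 = 16
ES_Task 4 = 0; EF_Task 4 = 2
ES_Task 5 = 7; EF_Task 5 = 7+8 = 15
ES_Task 6 = max(EF_Task 1=7, EF_Task 3=16) = 16; EF_Task 6 = 16+11 = 27
ES_Task 7 = max(EF_Task 1=7, EF_Task 3=16) = 16; EF_Task 7 = 16+4 = 20
ES_Task 8 = max(EF_Task 1=7, EF_Task 2=7) = 7; EF_Task 8 = 7+9 = 16
ES_Task 9 = max(EF_Task 2=7, EF_Task 4=2, EF_Task 5=15, EF_Task 6=27, EF_Task 7=20, EF_Task 8=16) = 27; EF_Task 9 = 27+14 = 41
Expected project duration μ = 41 days. Critical path: Task 3 → Task 6 → Task 9.

41 days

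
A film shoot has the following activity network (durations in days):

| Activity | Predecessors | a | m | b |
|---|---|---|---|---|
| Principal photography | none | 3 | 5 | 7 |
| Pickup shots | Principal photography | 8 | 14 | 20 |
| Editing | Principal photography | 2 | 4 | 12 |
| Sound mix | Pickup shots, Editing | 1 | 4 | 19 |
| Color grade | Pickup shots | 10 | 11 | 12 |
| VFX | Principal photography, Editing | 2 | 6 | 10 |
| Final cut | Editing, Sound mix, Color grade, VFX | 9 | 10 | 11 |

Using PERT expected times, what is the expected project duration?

te_Principal photography = (3 + 4·5 + 7)/6 = 30/6 = 5
te_Pickup shots = (8 + 4·14 + 20)/6 = 84/6 = 14
te_Editing = (2 + 4·4 + 12)/6 = 30/6 = 5
te_Sound mix = (1 + 4·4 + 19)/6 = 36/6 = 6
te_Color grade = (10 + 4·11 + 12)/6 = 66/6 = 11
te_VFX = (2 + 4·6 + 10)/6 = 36/6 = 6
te_Final cut = (9 + 4·10 + 11)/6 = 60/6 = 10

Forward pass:
ES_Principal photography = 0; EF_Principal photography = 5
ES_Pickup shots = 5; EF_Pickup shots = 5+14 = 19
ES_Editing = 5; EF_Editing = 5+5 = 10
ES_Sound mix = max(EF_Pickup shots=19, EF_Editing=10) = 19; EF_Sound mix = 19+6 = 25
ES_Color grade = 19; EF_Color grade = 19+11 = 30
ES_VFX = max(EF_Principal photography=5, EF_Editing=10) = 10; EF_VFX = 10+6 = 16
ES_Final cut = max(EF_Editing=10, EF_Sound mix=25, EF_Color grade=30, EF_VFX=16) = 30; EF_Final cut = 30+10 = 40
Expected project duration μ = 40 days. Critical path: Principal photography → Pickup shots → Color grade → Final cut.

40 days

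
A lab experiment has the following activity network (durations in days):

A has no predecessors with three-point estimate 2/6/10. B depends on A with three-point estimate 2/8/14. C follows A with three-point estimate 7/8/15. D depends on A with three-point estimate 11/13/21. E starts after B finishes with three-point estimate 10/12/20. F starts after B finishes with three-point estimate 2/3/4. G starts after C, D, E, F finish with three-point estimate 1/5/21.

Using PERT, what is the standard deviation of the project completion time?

te_A = (2 + 4·6 + 10)/6 = 36/6 = 6; σ²_A = ((10−2)/6)² = 1.778
te_B = (2 + 4·8 + 14)/6 = 48/6 = 8; σ²_B = ((14−2)/6)² = 4.000
te_C = (7 + 4·8 + 15)/6 = 54/6 = 9; σ²_C = ((15−7)/6)² = 1.778
te_D = (11 + 4·13 + 21)/6 = 84/6 = 14; σ²_D = ((21−11)/6)² = 2.778
te_E = (10 + 4·12 + 20)/6 = 78/6 = 13; σ²_E = ((20−10)/6)² = 2.778
te_F = (2 + 4·3 + 4)/6 = 18/6 = 3; σ²_F = ((4−2)/6)² = 0.111
te_G = (1 + 4·5 + 21)/6 = 42/6 = 7; σ²_G = ((21−1)/6)² = 11.111

Forward pass:
ES_A = 0; EF_A = 6
ES_B = 6; EF_B = 6+8 = 14
ES_C = 6; EF_C = 6+9 = 15
ES_D = 6; EF_D = 6+14 = 20
ES_E = 14; EF_E = 14+13 = 27
ES_F = 14; EF_F = 14+3 = 17
ES_G = max(EF_C=15, EF_D=20, EF_E=27, EF_F=17) = 27; EF_G = 27+7 = 34
Expected project duration μ = 34 days. Critical path: A → B → E → G.

Variance along critical path = 1.778 + 4.000 + 2.778 + 11.111 = 19.667
σ = √19.667 = 4.435 days

4.43 days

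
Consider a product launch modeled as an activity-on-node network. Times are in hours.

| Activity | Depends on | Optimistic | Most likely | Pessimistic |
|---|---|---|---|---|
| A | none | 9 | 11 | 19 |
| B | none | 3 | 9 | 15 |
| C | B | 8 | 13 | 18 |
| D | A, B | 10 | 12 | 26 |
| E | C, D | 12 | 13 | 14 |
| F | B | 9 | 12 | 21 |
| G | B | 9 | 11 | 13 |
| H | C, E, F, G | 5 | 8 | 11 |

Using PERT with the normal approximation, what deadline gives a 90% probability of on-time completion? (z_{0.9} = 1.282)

51.3 hours

te_A = (9 + 4·11 + 19)/6 = 72/6 = 12; σ²_A = ((19−9)/6)² = 2.778
te_B = (3 + 4·9 + 15)/6 = 54/6 = 9; σ²_B = ((15−3)/6)² = 4.000
te_C = (8 + 4·13 + 18)/6 = 78/6 = 13; σ²_C = ((18−8)/6)² = 2.778
te_D = (10 + 4·12 + 26)/6 = 84/6 = 14; σ²_D = ((26−10)/6)² = 7.111
te_E = (12 + 4·13 + 14)/6 = 78/6 = 13; σ²_E = ((14−12)/6)² = 0.111
te_F = (9 + 4·12 + 21)/6 = 78/6 = 13; σ²_F = ((21−9)/6)² = 4.000
te_G = (9 + 4·11 + 13)/6 = 66/6 = 11; σ²_G = ((13−9)/6)² = 0.444
te_H = (5 + 4·8 + 11)/6 = 48/6 = 8; σ²_H = ((11−5)/6)² = 1.000

Forward pass:
ES_A = 0; EF_A = 12
ES_B = 0; EF_B = 9
ES_C = 9; EF_C = 9+13 = 22
ES_D = max(EF_A=12, EF_B=9) = 12; EF_D = 12+14 = 26
ES_E = max(EF_C=22, EF_D=26) = 26; EF_E = 26+13 = 39
ES_F = 9; EF_F = 9+13 = 22
ES_G = 9; EF_G = 9+11 = 20
ES_H = max(EF_C=22, EF_E=39, EF_F=22, EF_G=20) = 39; EF_H = 39+8 = 47
Expected project duration μ = 47 hours. Critical path: A → D → E → H.

Variance along critical path = 2.778 + 7.111 + 0.111 + 1.000 = 11.000; σ = 3.317 hours.
D = μ + z·σ = 47 + 1.282·3.317 = 51.3 hours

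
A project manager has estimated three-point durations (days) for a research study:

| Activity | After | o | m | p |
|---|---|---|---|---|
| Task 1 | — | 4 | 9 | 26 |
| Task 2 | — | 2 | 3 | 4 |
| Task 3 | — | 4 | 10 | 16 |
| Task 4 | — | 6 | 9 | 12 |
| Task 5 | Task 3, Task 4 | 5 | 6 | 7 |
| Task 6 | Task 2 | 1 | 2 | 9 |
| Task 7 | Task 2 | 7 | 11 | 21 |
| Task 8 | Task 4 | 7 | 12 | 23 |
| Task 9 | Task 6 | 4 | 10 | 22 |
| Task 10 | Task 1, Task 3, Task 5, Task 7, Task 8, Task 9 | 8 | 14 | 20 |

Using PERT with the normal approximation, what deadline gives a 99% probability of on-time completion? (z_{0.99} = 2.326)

te_Task 1 = (4 + 4·9 + 26)/6 = 66/6 = 11; σ²_Task 1 = ((26−4)/6)² = 13.444
te_Task 2 = (2 + 4·3 + 4)/6 = 18/6 = 3; σ²_Task 2 = ((4−2)/6)² = 0.111
te_Task 3 = (4 + 4·10 + 16)/6 = 60/6 = 10; σ²_Task 3 = ((16−4)/6)² = 4.000
te_Task 4 = (6 + 4·9 + 12)/6 = 54/6 = 9; σ²_Task 4 = ((12−6)/6)² = 1.000
te_Task 5 = (5 + 4·6 + 7)/6 = 36/6 = 6; σ²_Task 5 = ((7−5)/6)² = 0.111
te_Task 6 = (1 + 4·2 + 9)/6 = 18/6 = 3; σ²_Task 6 = ((9−1)/6)² = 1.778
te_Task 7 = (7 + 4·11 + 21)/6 = 72/6 = 12; σ²_Task 7 = ((21−7)/6)² = 5.444
te_Task 8 = (7 + 4·12 + 23)/6 = 78/6 = 13; σ²_Task 8 = ((23−7)/6)² = 7.111
te_Task 9 = (4 + 4·10 + 22)/6 = 66/6 = 11; σ²_Task 9 = ((22−4)/6)² = 9.000
te_Task 10 = (8 + 4·14 + 20)/6 = 84/6 = 14; σ²_Task 10 = ((20−8)/6)² = 4.000

Forward pass:
ES_Task 1 = 0; EF_Task 1 = 11
ES_Task 2 = 0; EF_Task 2 = 3
ES_Task 3 = 0; EF_Task 3 = 10
ES_Task 4 = 0; EF_Task 4 = 9
ES_Task 5 = max(EF_Task 3=10, EF_Task 4=9) = 10; EF_Task 5 = 10+6 = 16
ES_Task 6 = 3; EF_Task 6 = 3+3 = 6
ES_Task 7 = 3; EF_Task 7 = 3+12 = 15
ES_Task 8 = 9; EF_Task 8 = 9+13 = 22
ES_Task 9 = 6; EF_Task 9 = 6+11 = 17
ES_Task 10 = max(EF_Task 1=11, EF_Task 3=10, EF_Task 5=16, EF_Task 7=15, EF_Task 8=22, EF_Task 9=17) = 22; EF_Task 10 = 22+14 = 36
Expected project duration μ = 36 days. Critical path: Task 4 → Task 8 → Task 10.

Variance along critical path = 1.000 + 7.111 + 4.000 = 12.111; σ = 3.480 days.
D = μ + z·σ = 36 + 2.326·3.480 = 44.1 days

44.1 days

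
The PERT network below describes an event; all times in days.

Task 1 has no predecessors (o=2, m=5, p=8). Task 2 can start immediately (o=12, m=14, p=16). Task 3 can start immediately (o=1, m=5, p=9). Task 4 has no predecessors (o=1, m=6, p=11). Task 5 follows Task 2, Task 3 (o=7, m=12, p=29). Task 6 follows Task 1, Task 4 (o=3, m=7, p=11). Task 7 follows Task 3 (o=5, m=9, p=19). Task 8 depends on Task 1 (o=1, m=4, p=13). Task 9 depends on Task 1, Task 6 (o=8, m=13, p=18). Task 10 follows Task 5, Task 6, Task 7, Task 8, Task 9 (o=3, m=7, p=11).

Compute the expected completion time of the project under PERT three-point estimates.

35 days

te_Task 1 = (2 + 4·5 + 8)/6 = 30/6 = 5
te_Task 2 = (12 + 4·14 + 16)/6 = 84/6 = 14
te_Task 3 = (1 + 4·5 + 9)/6 = 30/6 = 5
te_Task 4 = (1 + 4·6 + 11)/6 = 36/6 = 6
te_Task 5 = (7 + 4·12 + 29)/6 = 84/6 = 14
te_Task 6 = (3 + 4·7 + 11)/6 = 42/6 = 7
te_Task 7 = (5 + 4·9 + 19)/6 = 60/6 = 10
te_Task 8 = (1 + 4·4 + 13)/6 = 30/6 = 5
te_Task 9 = (8 + 4·13 + 18)/6 = 78/6 = 13
te_Task 10 = (3 + 4·7 + 11)/6 = 42/6 = 7

Forward pass:
ES_Task 1 = 0; EF_Task 1 = 5
ES_Task 2 = 0; EF_Task 2 = 14
ES_Task 3 = 0; EF_Task 3 = 5
ES_Task 4 = 0; EF_Task 4 = 6
ES_Task 5 = max(EF_Task 2=14, EF_Task 3=5) = 14; EF_Task 5 = 14+14 = 28
ES_Task 6 = max(EF_Task 1=5, EF_Task 4=6) = 6; EF_Task 6 = 6+7 = 13
ES_Task 7 = 5; EF_Task 7 = 5+10 = 15
ES_Task 8 = 5; EF_Task 8 = 5+5 = 10
ES_Task 9 = max(EF_Task 1=5, EF_Task 6=13) = 13; EF_Task 9 = 13+13 = 26
ES_Task 10 = max(EF_Task 5=28, EF_Task 6=13, EF_Task 7=15, EF_Task 8=10, EF_Task 9=26) = 28; EF_Task 10 = 28+7 = 35
Expected project duration μ = 35 days. Critical path: Task 2 → Task 5 → Task 10.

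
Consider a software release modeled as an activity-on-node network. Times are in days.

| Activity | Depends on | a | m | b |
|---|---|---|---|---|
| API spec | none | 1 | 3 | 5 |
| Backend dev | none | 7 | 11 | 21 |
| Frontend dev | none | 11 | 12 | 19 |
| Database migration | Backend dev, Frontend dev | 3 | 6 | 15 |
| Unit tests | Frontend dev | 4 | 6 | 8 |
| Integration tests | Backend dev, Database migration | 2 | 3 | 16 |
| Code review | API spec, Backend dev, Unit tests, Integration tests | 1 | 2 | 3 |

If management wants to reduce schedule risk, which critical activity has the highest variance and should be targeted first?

te_API spec = (1 + 4·3 + 5)/6 = 18/6 = 3; σ²_API spec = ((5−1)/6)² = 0.444
te_Backend dev = (7 + 4·11 + 21)/6 = 72/6 = 12; σ²_Backend dev = ((21−7)/6)² = 5.444
te_Frontend dev = (11 + 4·12 + 19)/6 = 78/6 = 13; σ²_Frontend dev = ((19−11)/6)² = 1.778
te_Database migration = (3 + 4·6 + 15)/6 = 42/6 = 7; σ²_Database migration = ((15−3)/6)² = 4.000
te_Unit tests = (4 + 4·6 + 8)/6 = 36/6 = 6; σ²_Unit tests = ((8−4)/6)² = 0.444
te_Integration tests = (2 + 4·3 + 16)/6 = 30/6 = 5; σ²_Integration tests = ((16−2)/6)² = 5.444
te_Code review = (1 + 4·2 + 3)/6 = 12/6 = 2; σ²_Code review = ((3−1)/6)² = 0.111

Forward pass:
ES_API spec = 0; EF_API spec = 3
ES_Backend dev = 0; EF_Backend dev = 12
ES_Frontend dev = 0; EF_Frontend dev = 13
ES_Database migration = max(EF_Backend dev=12, EF_Frontend dev=13) = 13; EF_Database migration = 13+7 = 20
ES_Unit tests = 13; EF_Unit tests = 13+6 = 19
ES_Integration tests = max(EF_Backend dev=12, EF_Database migration=20) = 20; EF_Integration tests = 20+5 = 25
ES_Code review = max(EF_API spec=3, EF_Backend dev=12, EF_Unit tests=19, EF_Integration tests=25) = 25; EF_Code review = 25+2 = 27
Expected project duration μ = 27 days. Critical path: Frontend dev → Database migration → Integration tests → Code review.

Variances on critical path: σ²_Frontend dev=1.778, σ²_Database migration=4.000, σ²_Integration tests=5.444, σ²_Code review=0.111.
Largest is σ²_Integration tests = 5.444.

Integration tests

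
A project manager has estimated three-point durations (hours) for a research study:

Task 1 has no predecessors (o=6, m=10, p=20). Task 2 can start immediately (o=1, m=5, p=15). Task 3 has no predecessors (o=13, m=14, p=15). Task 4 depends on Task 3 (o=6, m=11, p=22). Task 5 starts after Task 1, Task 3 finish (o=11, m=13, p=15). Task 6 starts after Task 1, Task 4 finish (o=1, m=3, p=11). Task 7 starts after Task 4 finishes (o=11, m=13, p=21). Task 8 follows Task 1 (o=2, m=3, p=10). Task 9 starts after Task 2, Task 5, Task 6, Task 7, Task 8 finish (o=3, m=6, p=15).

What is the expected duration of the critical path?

47 hours

te_Task 1 = (6 + 4·10 + 20)/6 = 66/6 = 11
te_Task 2 = (1 + 4·5 + 15)/6 = 36/6 = 6
te_Task 3 = (13 + 4·14 + 15)/6 = 84/6 = 14
te_Task 4 = (6 + 4·11 + 22)/6 = 72/6 = 12
te_Task 5 = (11 + 4·13 + 15)/6 = 78/6 = 13
te_Task 6 = (1 + 4·3 + 11)/6 = 24/6 = 4
te_Task 7 = (11 + 4·13 + 21)/6 = 84/6 = 14
te_Task 8 = (2 + 4·3 + 10)/6 = 24/6 = 4
te_Task 9 = (3 + 4·6 + 15)/6 = 42/6 = 7

Forward pass:
ES_Task 1 = 0; EF_Task 1 = 11
ES_Task 2 = 0; EF_Task 2 = 6
ES_Task 3 = 0; EF_Task 3 = 14
ES_Task 4 = 14; EF_Task 4 = 14+12 = 26
ES_Task 5 = max(EF_Task 1=11, EF_Task 3=14) = 14; EF_Task 5 = 14+13 = 27
ES_Task 6 = max(EF_Task 1=11, EF_Task 4=26) = 26; EF_Task 6 = 26+4 = 30
ES_Task 7 = 26; EF_Task 7 = 26+14 = 40
ES_Task 8 = 11; EF_Task 8 = 11+4 = 15
ES_Task 9 = max(EF_Task 2=6, EF_Task 5=27, EF_Task 6=30, EF_Task 7=40, EF_Task 8=15) = 40; EF_Task 9 = 40+7 = 47
Expected project duration μ = 47 hours. Critical path: Task 3 → Task 4 → Task 7 → Task 9.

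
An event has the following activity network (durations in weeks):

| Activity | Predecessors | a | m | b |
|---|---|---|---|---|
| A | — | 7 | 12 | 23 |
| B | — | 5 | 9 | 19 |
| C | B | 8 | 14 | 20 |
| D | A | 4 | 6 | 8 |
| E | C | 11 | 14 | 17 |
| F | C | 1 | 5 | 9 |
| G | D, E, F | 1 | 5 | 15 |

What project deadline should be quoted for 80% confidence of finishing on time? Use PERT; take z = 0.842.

47.4 weeks

te_A = (7 + 4·12 + 23)/6 = 78/6 = 13; σ²_A = ((23−7)/6)² = 7.111
te_B = (5 + 4·9 + 19)/6 = 60/6 = 10; σ²_B = ((19−5)/6)² = 5.444
te_C = (8 + 4·14 + 20)/6 = 84/6 = 14; σ²_C = ((20−8)/6)² = 4.000
te_D = (4 + 4·6 + 8)/6 = 36/6 = 6; σ²_D = ((8−4)/6)² = 0.444
te_E = (11 + 4·14 + 17)/6 = 84/6 = 14; σ²_E = ((17−11)/6)² = 1.000
te_F = (1 + 4·5 + 9)/6 = 30/6 = 5; σ²_F = ((9−1)/6)² = 1.778
te_G = (1 + 4·5 + 15)/6 = 36/6 = 6; σ²_G = ((15−1)/6)² = 5.444

Forward pass:
ES_A = 0; EF_A = 13
ES_B = 0; EF_B = 10
ES_C = 10; EF_C = 10+14 = 24
ES_D = 13; EF_D = 13+6 = 19
ES_E = 24; EF_E = 24+14 = 38
ES_F = 24; EF_F = 24+5 = 29
ES_G = max(EF_D=19, EF_E=38, EF_F=29) = 38; EF_G = 38+6 = 44
Expected project duration μ = 44 weeks. Critical path: B → C → E → G.

Variance along critical path = 5.444 + 4.000 + 1.000 + 5.444 = 15.889; σ = 3.986 weeks.
D = μ + z·σ = 44 + 0.842·3.986 = 47.4 weeks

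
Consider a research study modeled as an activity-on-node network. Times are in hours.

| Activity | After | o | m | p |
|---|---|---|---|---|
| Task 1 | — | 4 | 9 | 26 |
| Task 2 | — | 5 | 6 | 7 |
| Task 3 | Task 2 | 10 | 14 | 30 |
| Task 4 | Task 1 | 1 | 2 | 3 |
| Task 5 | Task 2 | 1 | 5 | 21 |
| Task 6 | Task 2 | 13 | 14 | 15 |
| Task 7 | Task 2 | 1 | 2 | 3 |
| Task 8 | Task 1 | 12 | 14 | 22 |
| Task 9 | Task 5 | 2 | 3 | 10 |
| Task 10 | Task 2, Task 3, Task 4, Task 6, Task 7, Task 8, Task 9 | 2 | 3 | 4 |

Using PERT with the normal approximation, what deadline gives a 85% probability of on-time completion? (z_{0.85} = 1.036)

33.2 hours

te_Task 1 = (4 + 4·9 + 26)/6 = 66/6 = 11; σ²_Task 1 = ((26−4)/6)² = 13.444
te_Task 2 = (5 + 4·6 + 7)/6 = 36/6 = 6; σ²_Task 2 = ((7−5)/6)² = 0.111
te_Task 3 = (10 + 4·14 + 30)/6 = 96/6 = 16; σ²_Task 3 = ((30−10)/6)² = 11.111
te_Task 4 = (1 + 4·2 + 3)/6 = 12/6 = 2; σ²_Task 4 = ((3−1)/6)² = 0.111
te_Task 5 = (1 + 4·5 + 21)/6 = 42/6 = 7; σ²_Task 5 = ((21−1)/6)² = 11.111
te_Task 6 = (13 + 4·14 + 15)/6 = 84/6 = 14; σ²_Task 6 = ((15−13)/6)² = 0.111
te_Task 7 = (1 + 4·2 + 3)/6 = 12/6 = 2; σ²_Task 7 = ((3−1)/6)² = 0.111
te_Task 8 = (12 + 4·14 + 22)/6 = 90/6 = 15; σ²_Task 8 = ((22−12)/6)² = 2.778
te_Task 9 = (2 + 4·3 + 10)/6 = 24/6 = 4; σ²_Task 9 = ((10−2)/6)² = 1.778
te_Task 10 = (2 + 4·3 + 4)/6 = 18/6 = 3; σ²_Task 10 = ((4−2)/6)² = 0.111

Forward pass:
ES_Task 1 = 0; EF_Task 1 = 11
ES_Task 2 = 0; EF_Task 2 = 6
ES_Task 3 = 6; EF_Task 3 = 6+16 = 22
ES_Task 4 = 11; EF_Task 4 = 11+2 = 13
ES_Task 5 = 6; EF_Task 5 = 6+7 = 13
ES_Task 6 = 6; EF_Task 6 = 6+14 = 20
ES_Task 7 = 6; EF_Task 7 = 6+2 = 8
ES_Task 8 = 11; EF_Task 8 = 11+15 = 26
ES_Task 9 = 13; EF_Task 9 = 13+4 = 17
ES_Task 10 = max(EF_Task 2=6, EF_Task 3=22, EF_Task 4=13, EF_Task 6=20, EF_Task 7=8, EF_Task 8=26, EF_Task 9=17) = 26; EF_Task 10 = 26+3 = 29
Expected project duration μ = 29 hours. Critical path: Task 1 → Task 8 → Task 10.

Variance along critical path = 13.444 + 2.778 + 0.111 = 16.333; σ = 4.041 hours.
D = μ + z·σ = 29 + 1.036·4.041 = 33.2 hours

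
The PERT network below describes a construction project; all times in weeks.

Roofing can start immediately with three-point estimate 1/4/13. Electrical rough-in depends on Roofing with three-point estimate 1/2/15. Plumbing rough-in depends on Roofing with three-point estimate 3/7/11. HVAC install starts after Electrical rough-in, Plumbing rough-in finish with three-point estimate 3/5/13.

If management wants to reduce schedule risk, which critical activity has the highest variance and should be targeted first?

te_Roofing = (1 + 4·4 + 13)/6 = 30/6 = 5; σ²_Roofing = ((13−1)/6)² = 4.000
te_Electrical rough-in = (1 + 4·2 + 15)/6 = 24/6 = 4; σ²_Electrical rough-in = ((15−1)/6)² = 5.444
te_Plumbing rough-in = (3 + 4·7 + 11)/6 = 42/6 = 7; σ²_Plumbing rough-in = ((11−3)/6)² = 1.778
te_HVAC install = (3 + 4·5 + 13)/6 = 36/6 = 6; σ²_HVAC install = ((13−3)/6)² = 2.778

Forward pass:
ES_Roofing = 0; EF_Roofing = 5
ES_Electrical rough-in = 5; EF_Electrical rough-in = 5+4 = 9
ES_Plumbing rough-in = 5; EF_Plumbing rough-in = 5+7 = 12
ES_HVAC install = max(EF_Electrical rough-in=9, EF_Plumbing rough-in=12) = 12; EF_HVAC install = 12+6 = 18
Expected project duration μ = 18 weeks. Critical path: Roofing → Plumbing rough-in → HVAC install.

Variances on critical path: σ²_Roofing=4.000, σ²_Plumbing rough-in=1.778, σ²_HVAC install=2.778.
Largest is σ²_Roofing = 4.000.

Roofing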